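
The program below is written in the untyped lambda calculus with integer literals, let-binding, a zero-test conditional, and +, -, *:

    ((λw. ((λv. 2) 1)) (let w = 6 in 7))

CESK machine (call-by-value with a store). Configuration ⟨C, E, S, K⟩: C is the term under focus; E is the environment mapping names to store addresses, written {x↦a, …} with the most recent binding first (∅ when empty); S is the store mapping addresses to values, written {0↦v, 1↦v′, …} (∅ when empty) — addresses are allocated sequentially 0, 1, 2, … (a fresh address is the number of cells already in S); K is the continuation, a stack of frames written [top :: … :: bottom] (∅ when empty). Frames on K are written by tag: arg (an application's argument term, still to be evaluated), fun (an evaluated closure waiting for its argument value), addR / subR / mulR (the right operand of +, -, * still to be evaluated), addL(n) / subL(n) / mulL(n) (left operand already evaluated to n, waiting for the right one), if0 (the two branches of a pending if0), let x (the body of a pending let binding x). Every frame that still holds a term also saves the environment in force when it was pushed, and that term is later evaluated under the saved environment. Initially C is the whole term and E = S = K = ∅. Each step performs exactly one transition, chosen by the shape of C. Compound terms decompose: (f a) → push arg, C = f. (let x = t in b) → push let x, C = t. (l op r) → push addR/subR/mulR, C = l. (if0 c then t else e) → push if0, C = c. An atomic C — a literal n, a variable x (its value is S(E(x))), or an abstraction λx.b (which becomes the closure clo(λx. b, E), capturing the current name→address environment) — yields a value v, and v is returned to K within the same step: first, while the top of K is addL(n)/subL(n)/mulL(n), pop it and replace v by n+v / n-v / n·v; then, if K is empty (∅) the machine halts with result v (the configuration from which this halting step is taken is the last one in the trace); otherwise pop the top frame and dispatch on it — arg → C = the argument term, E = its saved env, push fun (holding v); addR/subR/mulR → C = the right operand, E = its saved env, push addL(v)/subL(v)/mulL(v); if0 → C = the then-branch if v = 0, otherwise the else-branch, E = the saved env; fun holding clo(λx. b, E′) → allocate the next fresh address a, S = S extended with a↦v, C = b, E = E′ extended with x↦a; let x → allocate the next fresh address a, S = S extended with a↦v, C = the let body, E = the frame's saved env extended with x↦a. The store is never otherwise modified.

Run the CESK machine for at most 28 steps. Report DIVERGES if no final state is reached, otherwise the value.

Answer: 2

Machine steps:
t=0: ⟨C=((λw. ((λv. 2) 1)) (let w = 6 in 7)); E=∅; S=∅; K=∅⟩
t=1: ⟨C=(λw. ((λv. 2) 1)); E=∅; S=∅; K=[arg]⟩
t=2: ⟨C=(let w = 6 in 7); E=∅; S=∅; K=[fun]⟩
t=3: ⟨C=6; E=∅; S=∅; K=[let w :: fun]⟩
t=4: ⟨C=7; E={w↦0}; S={0↦6}; K=[fun]⟩
t=5: ⟨C=((λv. 2) 1); E={w↦1}; S={0↦6, 1↦7}; K=∅⟩
t=6: ⟨C=(λv. 2); E={w↦1}; S={0↦6, 1↦7}; K=[arg]⟩
t=7: ⟨C=1; E={w↦1}; S={0↦6, 1↦7}; K=[fun]⟩
t=8: ⟨C=2; E={v↦2, w↦1}; S={0↦6, 1↦7, 2↦1}; K=∅⟩
→ final value 2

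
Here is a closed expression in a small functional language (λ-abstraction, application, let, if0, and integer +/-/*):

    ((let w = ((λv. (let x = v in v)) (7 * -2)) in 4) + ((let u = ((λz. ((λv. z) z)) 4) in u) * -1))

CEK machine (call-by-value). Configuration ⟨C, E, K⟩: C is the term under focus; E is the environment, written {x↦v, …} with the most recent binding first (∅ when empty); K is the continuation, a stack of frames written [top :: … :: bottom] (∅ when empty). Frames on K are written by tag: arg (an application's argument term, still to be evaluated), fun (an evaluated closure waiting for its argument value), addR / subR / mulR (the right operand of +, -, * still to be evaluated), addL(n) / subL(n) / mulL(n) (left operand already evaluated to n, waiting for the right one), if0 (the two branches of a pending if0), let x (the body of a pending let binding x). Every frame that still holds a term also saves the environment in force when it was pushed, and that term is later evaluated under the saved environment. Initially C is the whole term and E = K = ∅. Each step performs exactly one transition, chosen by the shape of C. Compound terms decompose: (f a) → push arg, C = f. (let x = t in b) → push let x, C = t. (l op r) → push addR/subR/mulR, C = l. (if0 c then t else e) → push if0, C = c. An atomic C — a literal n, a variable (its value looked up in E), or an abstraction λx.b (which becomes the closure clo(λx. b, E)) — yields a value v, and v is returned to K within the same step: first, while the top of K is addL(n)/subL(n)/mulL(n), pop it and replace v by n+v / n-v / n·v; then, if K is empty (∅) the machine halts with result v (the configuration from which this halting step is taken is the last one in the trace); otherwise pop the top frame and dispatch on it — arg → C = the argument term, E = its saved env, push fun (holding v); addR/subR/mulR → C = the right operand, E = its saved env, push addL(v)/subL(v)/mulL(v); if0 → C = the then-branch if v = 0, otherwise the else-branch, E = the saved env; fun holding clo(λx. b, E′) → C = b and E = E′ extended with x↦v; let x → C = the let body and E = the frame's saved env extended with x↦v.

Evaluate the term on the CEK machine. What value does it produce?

Answer: 0

Derivation:
t=0: [C=((let w = ((λv. (let x = v in v)) (7 * -2)) in 4) + ((let u = ((λz. ((λv. z) z)) 4) in u) * -1)) | E=∅ | K=∅]
t=1: [C=(let w = ((λv. (let x = v in v)) (7 * -2)) in 4) | E=∅ | K=[addR]]
t=2: [C=((λv. (let x = v in v)) (7 * -2)) | E=∅ | K=[let w :: addR]]
t=3: [C=(λv. (let x = v in v)) | E=∅ | K=[arg :: let w :: addR]]
t=4: [C=(7 * -2) | E=∅ | K=[fun :: let w :: addR]]
t=5: [C=7 | E=∅ | K=[mulR :: fun :: let w :: addR]]
t=6: [C=-2 | E=∅ | K=[mulL(7) :: fun :: let w :: addR]]
t=7: [C=(let x = v in v) | E={v↦-14} | K=[let w :: addR]]
t=8: [C=v | E={v↦-14} | K=[let x :: let w :: addR]]
t=9: [C=v | E={x↦-14, v↦-14} | K=[let w :: addR]]
t=10: [C=4 | E={w↦-14} | K=[addR]]
t=11: [C=((let u = ((λz. ((λv. z) z)) 4) in u) * -1) | E=∅ | K=[addL(4)]]
t=12: [C=(let u = ((λz. ((λv. z) z)) 4) in u) | E=∅ | K=[mulR :: addL(4)]]
t=13: [C=((λz. ((λv. z) z)) 4) | E=∅ | K=[let u :: mulR :: addL(4)]]
t=14: [C=(λz. ((λv. z) z)) | E=∅ | K=[arg :: let u :: mulR :: addL(4)]]
t=15: [C=4 | E=∅ | K=[fun :: let u :: mulR :: addL(4)]]
t=16: [C=((λv. z) z) | E={z↦4} | K=[let u :: mulR :: addL(4)]]
t=17: [C=(λv. z) | E={z↦4} | K=[arg :: let u :: mulR :: addL(4)]]
t=18: [C=z | E={z↦4} | K=[fun :: let u :: mulR :: addL(4)]]
t=19: [C=z | E={v↦4, z↦4} | K=[let u :: mulR :: addL(4)]]
t=20: [C=u | E={u↦4} | K=[mulR :: addL(4)]]
t=21: [C=-1 | E=∅ | K=[mulL(4) :: addL(4)]]
→ final value 0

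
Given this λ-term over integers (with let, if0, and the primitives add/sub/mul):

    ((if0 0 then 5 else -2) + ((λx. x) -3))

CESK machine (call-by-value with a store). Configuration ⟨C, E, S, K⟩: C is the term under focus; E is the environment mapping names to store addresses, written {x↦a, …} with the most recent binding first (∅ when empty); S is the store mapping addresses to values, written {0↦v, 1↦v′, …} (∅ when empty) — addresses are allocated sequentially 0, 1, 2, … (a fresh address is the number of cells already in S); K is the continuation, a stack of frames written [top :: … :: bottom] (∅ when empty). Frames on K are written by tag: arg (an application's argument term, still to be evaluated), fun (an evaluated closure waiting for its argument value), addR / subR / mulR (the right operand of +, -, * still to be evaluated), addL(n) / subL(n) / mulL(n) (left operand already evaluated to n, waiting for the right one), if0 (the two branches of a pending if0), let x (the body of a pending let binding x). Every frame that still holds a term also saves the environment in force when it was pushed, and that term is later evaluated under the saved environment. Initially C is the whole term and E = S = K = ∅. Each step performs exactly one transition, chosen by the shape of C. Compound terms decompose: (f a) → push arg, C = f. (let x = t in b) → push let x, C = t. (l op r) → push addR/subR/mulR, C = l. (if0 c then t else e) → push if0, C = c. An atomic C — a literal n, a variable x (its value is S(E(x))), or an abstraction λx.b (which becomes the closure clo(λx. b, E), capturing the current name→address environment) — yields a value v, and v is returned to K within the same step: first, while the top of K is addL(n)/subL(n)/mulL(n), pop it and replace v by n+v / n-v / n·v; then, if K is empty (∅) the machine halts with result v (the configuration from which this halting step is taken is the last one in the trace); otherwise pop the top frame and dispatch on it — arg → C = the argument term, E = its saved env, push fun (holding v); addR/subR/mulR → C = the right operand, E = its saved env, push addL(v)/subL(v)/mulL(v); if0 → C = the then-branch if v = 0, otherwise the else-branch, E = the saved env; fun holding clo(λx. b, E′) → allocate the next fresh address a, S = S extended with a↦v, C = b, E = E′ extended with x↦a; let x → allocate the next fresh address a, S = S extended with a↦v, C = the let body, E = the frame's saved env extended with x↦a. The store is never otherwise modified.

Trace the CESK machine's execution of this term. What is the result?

step 0: <C=((if0 0 then 5 else -2) + ((λx. x) -3)), E=∅, S=∅, K=∅>
step 1: <C=(if0 0 then 5 else -2), E=∅, S=∅, K=[addR]>
step 2: <C=0, E=∅, S=∅, K=[if0 :: addR]>
step 3: <C=5, E=∅, S=∅, K=[addR]>
step 4: <C=((λx. x) -3), E=∅, S=∅, K=[addL(5)]>
step 5: <C=(λx. x), E=∅, S=∅, K=[arg :: addL(5)]>
step 6: <C=-3, E=∅, S=∅, K=[fun :: addL(5)]>
step 7: <C=x, E={x↦0}, S={0↦-3}, K=[addL(5)]>
→ final value 2

Answer: 2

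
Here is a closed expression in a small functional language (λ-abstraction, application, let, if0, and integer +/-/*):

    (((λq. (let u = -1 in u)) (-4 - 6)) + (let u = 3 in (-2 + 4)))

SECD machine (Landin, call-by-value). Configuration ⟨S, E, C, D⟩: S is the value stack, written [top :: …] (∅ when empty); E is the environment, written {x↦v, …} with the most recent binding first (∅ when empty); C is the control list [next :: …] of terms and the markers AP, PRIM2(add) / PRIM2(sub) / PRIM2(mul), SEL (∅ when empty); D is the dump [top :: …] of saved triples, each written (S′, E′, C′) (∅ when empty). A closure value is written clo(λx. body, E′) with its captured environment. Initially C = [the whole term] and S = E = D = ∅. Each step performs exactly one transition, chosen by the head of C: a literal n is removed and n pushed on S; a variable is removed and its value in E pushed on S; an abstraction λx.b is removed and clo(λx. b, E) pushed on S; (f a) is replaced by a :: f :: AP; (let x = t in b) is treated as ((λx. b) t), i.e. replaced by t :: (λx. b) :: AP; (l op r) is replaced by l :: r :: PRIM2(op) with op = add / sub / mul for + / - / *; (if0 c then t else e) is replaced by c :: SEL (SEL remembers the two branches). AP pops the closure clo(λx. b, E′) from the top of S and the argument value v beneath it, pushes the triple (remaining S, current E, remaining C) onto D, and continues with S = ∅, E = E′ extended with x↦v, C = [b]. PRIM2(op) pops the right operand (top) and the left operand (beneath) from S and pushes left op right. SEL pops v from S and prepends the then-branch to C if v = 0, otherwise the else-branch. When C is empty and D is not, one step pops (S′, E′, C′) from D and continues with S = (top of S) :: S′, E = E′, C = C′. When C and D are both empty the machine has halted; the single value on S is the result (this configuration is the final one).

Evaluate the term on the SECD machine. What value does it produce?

Answer: 1

Machine steps:
0. <S=∅, E=∅, C=[(((λq. (let u = -1 in u)) (-4 - 6)) + (let u = 3 in (-2 + 4)))], D=∅>
1. <S=∅, E=∅, C=[((λq. (let u = -1 in u)) (-4 - 6)) :: (let u = 3 in (-2 + 4)) :: PRIM2(add)], D=∅>
2. <S=∅, E=∅, C=[(-4 - 6) :: (λq. (let u = -1 in u)) :: AP :: (let u = 3 in (-2 + 4)) :: PRIM2(add)], D=∅>
3. <S=∅, E=∅, C=[-4 :: 6 :: PRIM2(sub) :: (λq. (let u = -1 in u)) :: AP :: (let u = 3 in (-2 + 4)) :: PRIM2(add)], D=∅>
4. <S=[-4], E=∅, C=[6 :: PRIM2(sub) :: (λq. (let u = -1 in u)) :: AP :: (let u = 3 in (-2 + 4)) :: PRIM2(add)], D=∅>
5. <S=[6 :: -4], E=∅, C=[PRIM2(sub) :: (λq. (let u = -1 in u)) :: AP :: (let u = 3 in (-2 + 4)) :: PRIM2(add)], D=∅>
6. <S=[-10], E=∅, C=[(λq. (let u = -1 in u)) :: AP :: (let u = 3 in (-2 + 4)) :: PRIM2(add)], D=∅>
7. <S=[clo(λq. (let u = -1 in u), ∅) :: -10], E=∅, C=[AP :: (let u = 3 in (-2 + 4)) :: PRIM2(add)], D=∅>
8. <S=∅, E={q↦-10}, C=[(let u = -1 in u)], D=[(∅, ∅, [(let u = 3 in (-2 + 4)) :: PRIM2(add)])]>
9. <S=∅, E={q↦-10}, C=[-1 :: (λu. u) :: AP], D=[(∅, ∅, [(let u = 3 in (-2 + 4)) :: PRIM2(add)])]>
10. <S=[-1], E={q↦-10}, C=[(λu. u) :: AP], D=[(∅, ∅, [(let u = 3 in (-2 + 4)) :: PRIM2(add)])]>
11. <S=[clo(λu. u, {q↦-10}) :: -1], E={q↦-10}, C=[AP], D=[(∅, ∅, [(let u = 3 in (-2 + 4)) :: PRIM2(add)])]>
12. <S=∅, E={u↦-1, q↦-10}, C=[u], D=[(∅, {q↦-10}, ∅) :: (∅, ∅, [(let u = 3 in (-2 + 4)) :: PRIM2(add)])]>
13. <S=[-1], E={u↦-1, q↦-10}, C=∅, D=[(∅, {q↦-10}, ∅) :: (∅, ∅, [(let u = 3 in (-2 + 4)) :: PRIM2(add)])]>
14. <S=[-1], E={q↦-10}, C=∅, D=[(∅, ∅, [(let u = 3 in (-2 + 4)) :: PRIM2(add)])]>
15. <S=[-1], E=∅, C=[(let u = 3 in (-2 + 4)) :: PRIM2(add)], D=∅>
16. <S=[-1], E=∅, C=[3 :: (λu. (-2 + 4)) :: AP :: PRIM2(add)], D=∅>
17. <S=[3 :: -1], E=∅, C=[(λu. (-2 + 4)) :: AP :: PRIM2(add)], D=∅>
18. <S=[clo(λu. (-2 + 4), ∅) :: 3 :: -1], E=∅, C=[AP :: PRIM2(add)], D=∅>
19. <S=∅, E={u↦3}, C=[(-2 + 4)], D=[([-1], ∅, [PRIM2(add)])]>
20. <S=∅, E={u↦3}, C=[-2 :: 4 :: PRIM2(add)], D=[([-1], ∅, [PRIM2(add)])]>
21. <S=[-2], E={u↦3}, C=[4 :: PRIM2(add)], D=[([-1], ∅, [PRIM2(add)])]>
22. <S=[4 :: -2], E={u↦3}, C=[PRIM2(add)], D=[([-1], ∅, [PRIM2(add)])]>
23. <S=[2], E={u↦3}, C=∅, D=[([-1], ∅, [PRIM2(add)])]>
24. <S=[2 :: -1], E=∅, C=[PRIM2(add)], D=∅>
25. <S=[1], E=∅, C=∅, D=∅>
→ final value 1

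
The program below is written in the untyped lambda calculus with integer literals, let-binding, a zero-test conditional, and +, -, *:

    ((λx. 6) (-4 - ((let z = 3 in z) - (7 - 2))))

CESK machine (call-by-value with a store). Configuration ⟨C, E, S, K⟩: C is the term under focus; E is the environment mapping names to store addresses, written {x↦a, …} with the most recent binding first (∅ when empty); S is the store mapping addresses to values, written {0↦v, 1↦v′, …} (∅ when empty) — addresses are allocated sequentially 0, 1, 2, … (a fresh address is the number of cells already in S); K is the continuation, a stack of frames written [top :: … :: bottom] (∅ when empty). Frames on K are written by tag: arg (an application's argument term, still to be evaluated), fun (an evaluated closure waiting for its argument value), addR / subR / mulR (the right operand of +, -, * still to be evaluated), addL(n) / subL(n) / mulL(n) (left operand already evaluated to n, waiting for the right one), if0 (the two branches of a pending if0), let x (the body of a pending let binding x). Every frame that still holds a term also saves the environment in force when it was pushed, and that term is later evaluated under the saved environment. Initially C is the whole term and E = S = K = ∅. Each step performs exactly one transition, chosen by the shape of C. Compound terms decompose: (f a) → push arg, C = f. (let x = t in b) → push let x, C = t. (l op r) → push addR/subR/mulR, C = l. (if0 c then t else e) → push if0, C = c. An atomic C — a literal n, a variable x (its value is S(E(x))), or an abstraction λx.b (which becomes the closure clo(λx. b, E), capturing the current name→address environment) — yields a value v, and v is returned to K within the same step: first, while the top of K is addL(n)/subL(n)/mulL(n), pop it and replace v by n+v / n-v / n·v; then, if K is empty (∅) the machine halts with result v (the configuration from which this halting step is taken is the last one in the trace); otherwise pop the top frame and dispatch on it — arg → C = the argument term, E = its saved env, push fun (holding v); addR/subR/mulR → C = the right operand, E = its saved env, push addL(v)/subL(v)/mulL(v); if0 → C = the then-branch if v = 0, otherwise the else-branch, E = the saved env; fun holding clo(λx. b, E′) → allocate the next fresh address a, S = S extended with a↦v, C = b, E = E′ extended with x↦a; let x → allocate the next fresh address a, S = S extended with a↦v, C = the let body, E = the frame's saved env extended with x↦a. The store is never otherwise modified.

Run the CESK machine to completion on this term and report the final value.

Answer: 6

Execution trace:
[0] ⟨C=((λx. 6) (-4 - ((let z = 3 in z) - (7 - 2)))); E=∅; S=∅; K=∅⟩
[1] ⟨C=(λx. 6); E=∅; S=∅; K=[arg]⟩
[2] ⟨C=(-4 - ((let z = 3 in z) - (7 - 2))); E=∅; S=∅; K=[fun]⟩
[3] ⟨C=-4; E=∅; S=∅; K=[subR :: fun]⟩
[4] ⟨C=((let z = 3 in z) - (7 - 2)); E=∅; S=∅; K=[subL(-4) :: fun]⟩
[5] ⟨C=(let z = 3 in z); E=∅; S=∅; K=[subR :: subL(-4) :: fun]⟩
[6] ⟨C=3; E=∅; S=∅; K=[let z :: subR :: subL(-4) :: fun]⟩
[7] ⟨C=z; E={z↦0}; S={0↦3}; K=[subR :: subL(-4) :: fun]⟩
[8] ⟨C=(7 - 2); E=∅; S={0↦3}; K=[subL(3) :: subL(-4) :: fun]⟩
[9] ⟨C=7; E=∅; S={0↦3}; K=[subR :: subL(3) :: subL(-4) :: fun]⟩
[10] ⟨C=2; E=∅; S={0↦3}; K=[subL(7) :: subL(3) :: subL(-4) :: fun]⟩
[11] ⟨C=6; E={x↦1}; S={0↦3, 1↦-2}; K=∅⟩
→ final value 6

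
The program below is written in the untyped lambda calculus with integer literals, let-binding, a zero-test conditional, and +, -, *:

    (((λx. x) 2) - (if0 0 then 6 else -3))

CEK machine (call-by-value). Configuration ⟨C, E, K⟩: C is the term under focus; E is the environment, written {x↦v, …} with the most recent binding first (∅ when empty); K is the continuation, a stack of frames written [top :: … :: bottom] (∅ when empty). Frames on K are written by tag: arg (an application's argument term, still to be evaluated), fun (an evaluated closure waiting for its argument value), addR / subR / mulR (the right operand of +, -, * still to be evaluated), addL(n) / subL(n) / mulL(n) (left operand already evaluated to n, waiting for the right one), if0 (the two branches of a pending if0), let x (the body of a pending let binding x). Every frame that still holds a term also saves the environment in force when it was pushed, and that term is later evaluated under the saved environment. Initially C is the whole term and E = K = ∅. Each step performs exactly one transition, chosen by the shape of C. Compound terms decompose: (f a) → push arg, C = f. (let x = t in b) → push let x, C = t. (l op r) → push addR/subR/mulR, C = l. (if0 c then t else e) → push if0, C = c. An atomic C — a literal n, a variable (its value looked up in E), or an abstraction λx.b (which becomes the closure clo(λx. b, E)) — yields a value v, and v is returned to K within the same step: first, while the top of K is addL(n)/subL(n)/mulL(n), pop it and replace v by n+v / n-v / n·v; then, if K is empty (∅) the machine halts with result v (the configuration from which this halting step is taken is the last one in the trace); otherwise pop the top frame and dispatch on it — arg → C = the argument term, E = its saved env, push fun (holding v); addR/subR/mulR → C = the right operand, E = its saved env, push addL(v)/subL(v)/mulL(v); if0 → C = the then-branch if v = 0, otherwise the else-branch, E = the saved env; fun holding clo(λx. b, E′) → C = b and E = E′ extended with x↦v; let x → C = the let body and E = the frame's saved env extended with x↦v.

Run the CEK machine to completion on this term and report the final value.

Answer: -4

Derivation:
[0] ⟨C=(((λx. x) 2) - (if0 0 then 6 else -3)); E=∅; K=∅⟩
[1] ⟨C=((λx. x) 2); E=∅; K=[subR]⟩
[2] ⟨C=(λx. x); E=∅; K=[arg :: subR]⟩
[3] ⟨C=2; E=∅; K=[fun :: subR]⟩
[4] ⟨C=x; E={x↦2}; K=[subR]⟩
[5] ⟨C=(if0 0 then 6 else -3); E=∅; K=[subL(2)]⟩
[6] ⟨C=0; E=∅; K=[if0 :: subL(2)]⟩
[7] ⟨C=6; E=∅; K=[subL(2)]⟩
→ final value -4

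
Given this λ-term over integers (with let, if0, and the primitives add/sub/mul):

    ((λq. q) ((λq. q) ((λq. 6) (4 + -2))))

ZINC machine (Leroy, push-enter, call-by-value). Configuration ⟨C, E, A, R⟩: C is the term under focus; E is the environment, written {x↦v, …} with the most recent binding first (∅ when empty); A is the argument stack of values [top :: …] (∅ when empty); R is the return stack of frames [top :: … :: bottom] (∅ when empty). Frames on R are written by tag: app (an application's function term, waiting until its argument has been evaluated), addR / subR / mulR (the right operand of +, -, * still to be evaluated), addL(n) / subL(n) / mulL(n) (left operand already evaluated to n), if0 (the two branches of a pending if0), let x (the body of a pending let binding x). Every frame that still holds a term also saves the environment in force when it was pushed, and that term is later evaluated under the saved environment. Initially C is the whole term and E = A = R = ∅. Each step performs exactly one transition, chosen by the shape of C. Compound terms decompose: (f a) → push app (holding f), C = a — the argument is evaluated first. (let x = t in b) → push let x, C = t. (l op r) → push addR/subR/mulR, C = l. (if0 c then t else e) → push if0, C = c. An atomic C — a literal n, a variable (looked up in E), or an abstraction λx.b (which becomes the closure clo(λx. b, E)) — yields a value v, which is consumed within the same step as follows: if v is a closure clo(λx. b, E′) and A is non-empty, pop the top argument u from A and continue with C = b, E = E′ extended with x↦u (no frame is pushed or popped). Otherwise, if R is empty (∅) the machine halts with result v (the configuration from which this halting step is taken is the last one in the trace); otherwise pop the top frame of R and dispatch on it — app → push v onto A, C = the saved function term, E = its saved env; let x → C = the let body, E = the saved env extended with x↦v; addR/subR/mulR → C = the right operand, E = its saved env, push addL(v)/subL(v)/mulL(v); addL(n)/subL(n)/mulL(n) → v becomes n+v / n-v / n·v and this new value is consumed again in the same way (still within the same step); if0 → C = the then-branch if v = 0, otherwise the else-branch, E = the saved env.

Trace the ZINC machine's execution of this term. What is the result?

t=0: <C=((λq. q) ((λq. q) ((λq. 6) (4 + -2)))), E=∅, A=∅, R=∅>
t=1: <C=((λq. q) ((λq. 6) (4 + -2))), E=∅, A=∅, R=[app]>
t=2: <C=((λq. 6) (4 + -2)), E=∅, A=∅, R=[app :: app]>
t=3: <C=(4 + -2), E=∅, A=∅, R=[app :: app :: app]>
t=4: <C=4, E=∅, A=∅, R=[addR :: app :: app :: app]>
t=5: <C=-2, E=∅, A=∅, R=[addL(4) :: app :: app :: app]>
t=6: <C=(λq. 6), E=∅, A=[2], R=[app :: app]>
t=7: <C=6, E={q↦2}, A=∅, R=[app :: app]>
t=8: <C=(λq. q), E=∅, A=[6], R=[app]>
t=9: <C=q, E={q↦6}, A=∅, R=[app]>
t=10: <C=(λq. q), E=∅, A=[6], R=∅>
t=11: <C=q, E={q↦6}, A=∅, R=∅>
→ final value 6

Answer: 6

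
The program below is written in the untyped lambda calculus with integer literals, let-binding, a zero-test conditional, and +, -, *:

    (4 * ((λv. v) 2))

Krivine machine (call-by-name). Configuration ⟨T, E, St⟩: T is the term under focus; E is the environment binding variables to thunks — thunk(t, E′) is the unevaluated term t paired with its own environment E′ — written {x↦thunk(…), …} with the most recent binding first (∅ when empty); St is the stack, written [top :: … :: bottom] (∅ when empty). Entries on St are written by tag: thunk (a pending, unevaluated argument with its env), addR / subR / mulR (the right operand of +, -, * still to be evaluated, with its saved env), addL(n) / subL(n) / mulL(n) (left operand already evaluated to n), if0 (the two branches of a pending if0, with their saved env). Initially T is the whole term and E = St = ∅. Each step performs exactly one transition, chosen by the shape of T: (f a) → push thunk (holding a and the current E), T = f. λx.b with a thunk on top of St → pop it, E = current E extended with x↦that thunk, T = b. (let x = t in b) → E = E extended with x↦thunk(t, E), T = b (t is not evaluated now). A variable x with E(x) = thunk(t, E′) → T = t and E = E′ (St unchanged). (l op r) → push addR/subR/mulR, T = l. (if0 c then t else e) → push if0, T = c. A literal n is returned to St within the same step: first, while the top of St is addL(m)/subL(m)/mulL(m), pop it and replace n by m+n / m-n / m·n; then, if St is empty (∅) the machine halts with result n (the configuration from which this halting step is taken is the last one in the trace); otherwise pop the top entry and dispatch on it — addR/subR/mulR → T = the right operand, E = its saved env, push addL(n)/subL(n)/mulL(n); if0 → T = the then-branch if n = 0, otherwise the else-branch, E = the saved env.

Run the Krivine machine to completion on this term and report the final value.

t=0: ⟨T=(4 * ((λv. v) 2)); E=∅; St=∅⟩
t=1: ⟨T=4; E=∅; St=[mulR]⟩
t=2: ⟨T=((λv. v) 2); E=∅; St=[mulL(4)]⟩
t=3: ⟨T=(λv. v); E=∅; St=[thunk :: mulL(4)]⟩
t=4: ⟨T=v; E={v↦thunk(2, ∅)}; St=[mulL(4)]⟩
t=5: ⟨T=2; E=∅; St=[mulL(4)]⟩
→ final value 8

Answer: 8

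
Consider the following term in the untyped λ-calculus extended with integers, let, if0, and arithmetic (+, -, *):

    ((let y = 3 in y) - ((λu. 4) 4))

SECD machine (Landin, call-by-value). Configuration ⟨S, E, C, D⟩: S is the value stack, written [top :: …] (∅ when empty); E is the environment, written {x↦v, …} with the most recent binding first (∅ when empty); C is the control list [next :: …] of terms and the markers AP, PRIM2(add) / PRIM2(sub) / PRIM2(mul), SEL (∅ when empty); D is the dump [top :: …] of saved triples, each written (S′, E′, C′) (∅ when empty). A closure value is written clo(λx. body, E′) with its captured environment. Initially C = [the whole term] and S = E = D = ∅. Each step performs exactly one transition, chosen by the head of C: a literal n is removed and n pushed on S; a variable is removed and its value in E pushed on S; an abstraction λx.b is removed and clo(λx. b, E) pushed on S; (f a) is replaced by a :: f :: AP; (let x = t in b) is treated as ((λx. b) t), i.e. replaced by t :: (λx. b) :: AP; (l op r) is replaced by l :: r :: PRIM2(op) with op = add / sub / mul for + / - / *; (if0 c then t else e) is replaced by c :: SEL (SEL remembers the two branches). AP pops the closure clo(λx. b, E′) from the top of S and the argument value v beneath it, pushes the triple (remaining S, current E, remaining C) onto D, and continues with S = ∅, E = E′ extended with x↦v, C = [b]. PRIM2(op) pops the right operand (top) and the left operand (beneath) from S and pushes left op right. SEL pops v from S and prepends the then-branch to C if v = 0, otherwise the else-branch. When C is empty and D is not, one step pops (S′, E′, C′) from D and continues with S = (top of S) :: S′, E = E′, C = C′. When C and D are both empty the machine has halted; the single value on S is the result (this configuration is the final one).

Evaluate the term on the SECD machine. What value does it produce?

[0] ⟨S=∅; E=∅; C=[((let y = 3 in y) - ((λu. 4) 4))]; D=∅⟩
[1] ⟨S=∅; E=∅; C=[(let y = 3 in y) :: ((λu. 4) 4) :: PRIM2(sub)]; D=∅⟩
[2] ⟨S=∅; E=∅; C=[3 :: (λy. y) :: AP :: ((λu. 4) 4) :: PRIM2(sub)]; D=∅⟩
[3] ⟨S=[3]; E=∅; C=[(λy. y) :: AP :: ((λu. 4) 4) :: PRIM2(sub)]; D=∅⟩
[4] ⟨S=[clo(λy. y, ∅) :: 3]; E=∅; C=[AP :: ((λu. 4) 4) :: PRIM2(sub)]; D=∅⟩
[5] ⟨S=∅; E={y↦3}; C=[y]; D=[(∅, ∅, [((λu. 4) 4) :: PRIM2(sub)])]⟩
[6] ⟨S=[3]; E={y↦3}; C=∅; D=[(∅, ∅, [((λu. 4) 4) :: PRIM2(sub)])]⟩
[7] ⟨S=[3]; E=∅; C=[((λu. 4) 4) :: PRIM2(sub)]; D=∅⟩
[8] ⟨S=[3]; E=∅; C=[4 :: (λu. 4) :: AP :: PRIM2(sub)]; D=∅⟩
[9] ⟨S=[4 :: 3]; E=∅; C=[(λu. 4) :: AP :: PRIM2(sub)]; D=∅⟩
[10] ⟨S=[clo(λu. 4, ∅) :: 4 :: 3]; E=∅; C=[AP :: PRIM2(sub)]; D=∅⟩
[11] ⟨S=∅; E={u↦4}; C=[4]; D=[([3], ∅, [PRIM2(sub)])]⟩
[12] ⟨S=[4]; E={u↦4}; C=∅; D=[([3], ∅, [PRIM2(sub)])]⟩
[13] ⟨S=[4 :: 3]; E=∅; C=[PRIM2(sub)]; D=∅⟩
[14] ⟨S=[-1]; E=∅; C=∅; D=∅⟩
→ final value -1

Answer: -1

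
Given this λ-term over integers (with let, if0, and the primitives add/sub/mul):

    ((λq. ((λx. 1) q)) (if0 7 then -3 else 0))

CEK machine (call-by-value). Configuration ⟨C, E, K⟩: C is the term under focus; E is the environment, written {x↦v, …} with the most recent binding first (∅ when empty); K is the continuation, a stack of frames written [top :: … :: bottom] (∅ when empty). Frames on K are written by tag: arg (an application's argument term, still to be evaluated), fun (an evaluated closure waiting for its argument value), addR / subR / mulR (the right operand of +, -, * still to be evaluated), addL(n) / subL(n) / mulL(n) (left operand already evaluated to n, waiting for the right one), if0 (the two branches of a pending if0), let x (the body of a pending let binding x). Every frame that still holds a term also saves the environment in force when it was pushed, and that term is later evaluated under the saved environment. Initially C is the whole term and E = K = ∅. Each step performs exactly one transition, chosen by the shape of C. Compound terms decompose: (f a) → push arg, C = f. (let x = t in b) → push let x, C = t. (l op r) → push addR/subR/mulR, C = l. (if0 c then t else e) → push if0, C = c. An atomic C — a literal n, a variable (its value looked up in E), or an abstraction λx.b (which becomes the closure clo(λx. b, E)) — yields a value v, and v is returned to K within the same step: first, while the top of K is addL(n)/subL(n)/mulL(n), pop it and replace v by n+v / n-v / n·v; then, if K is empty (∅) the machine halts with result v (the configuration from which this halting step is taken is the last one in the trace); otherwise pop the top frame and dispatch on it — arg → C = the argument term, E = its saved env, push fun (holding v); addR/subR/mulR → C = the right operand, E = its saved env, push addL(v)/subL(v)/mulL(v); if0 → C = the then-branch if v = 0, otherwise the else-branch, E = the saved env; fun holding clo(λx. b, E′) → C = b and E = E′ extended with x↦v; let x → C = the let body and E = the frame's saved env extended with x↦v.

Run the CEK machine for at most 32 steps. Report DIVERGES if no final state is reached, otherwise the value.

Answer: 1

Machine steps:
t=0: ⟨C=((λq. ((λx. 1) q)) (if0 7 then -3 else 0)); E=∅; K=∅⟩
t=1: ⟨C=(λq. ((λx. 1) q)); E=∅; K=[arg]⟩
t=2: ⟨C=(if0 7 then -3 else 0); E=∅; K=[fun]⟩
t=3: ⟨C=7; E=∅; K=[if0 :: fun]⟩
t=4: ⟨C=0; E=∅; K=[fun]⟩
t=5: ⟨C=((λx. 1) q); E={q↦0}; K=∅⟩
t=6: ⟨C=(λx. 1); E={q↦0}; K=[arg]⟩
t=7: ⟨C=q; E={q↦0}; K=[fun]⟩
t=8: ⟨C=1; E={x↦0, q↦0}; K=∅⟩
→ final value 1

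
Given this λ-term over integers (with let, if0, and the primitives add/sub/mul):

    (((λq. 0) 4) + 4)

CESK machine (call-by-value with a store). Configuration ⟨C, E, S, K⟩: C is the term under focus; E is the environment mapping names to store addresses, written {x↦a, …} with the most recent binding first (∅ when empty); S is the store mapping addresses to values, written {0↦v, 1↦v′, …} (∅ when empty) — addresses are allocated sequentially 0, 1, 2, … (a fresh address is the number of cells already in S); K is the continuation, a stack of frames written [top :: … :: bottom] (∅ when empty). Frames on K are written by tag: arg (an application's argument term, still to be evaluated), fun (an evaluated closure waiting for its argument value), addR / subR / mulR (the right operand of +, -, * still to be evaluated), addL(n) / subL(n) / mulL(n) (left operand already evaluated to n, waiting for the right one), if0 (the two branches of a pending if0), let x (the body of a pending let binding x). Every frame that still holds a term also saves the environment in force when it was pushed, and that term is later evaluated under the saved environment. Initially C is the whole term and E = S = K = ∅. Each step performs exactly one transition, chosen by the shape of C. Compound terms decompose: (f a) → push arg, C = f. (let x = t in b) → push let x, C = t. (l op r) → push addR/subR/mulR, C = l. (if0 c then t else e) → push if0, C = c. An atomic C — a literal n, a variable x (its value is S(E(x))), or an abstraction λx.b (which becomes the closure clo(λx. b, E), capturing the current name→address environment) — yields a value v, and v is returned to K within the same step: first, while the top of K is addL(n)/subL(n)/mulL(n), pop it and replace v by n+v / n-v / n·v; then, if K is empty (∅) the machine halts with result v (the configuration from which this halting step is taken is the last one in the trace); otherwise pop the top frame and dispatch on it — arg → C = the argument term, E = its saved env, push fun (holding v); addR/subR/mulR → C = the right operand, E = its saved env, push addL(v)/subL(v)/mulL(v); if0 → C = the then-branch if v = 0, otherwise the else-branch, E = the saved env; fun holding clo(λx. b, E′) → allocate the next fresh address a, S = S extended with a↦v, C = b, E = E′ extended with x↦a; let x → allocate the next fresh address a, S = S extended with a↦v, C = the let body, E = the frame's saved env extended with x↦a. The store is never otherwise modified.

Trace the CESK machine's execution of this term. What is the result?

Answer: 4

Execution trace:
step 0: [C=(((λq. 0) 4) + 4) | E=∅ | S=∅ | K=∅]
step 1: [C=((λq. 0) 4) | E=∅ | S=∅ | K=[addR]]
step 2: [C=(λq. 0) | E=∅ | S=∅ | K=[arg :: addR]]
step 3: [C=4 | E=∅ | S=∅ | K=[fun :: addR]]
step 4: [C=0 | E={q↦0} | S={0↦4} | K=[addR]]
step 5: [C=4 | E=∅ | S={0↦4} | K=[addL(0)]]
→ final value 4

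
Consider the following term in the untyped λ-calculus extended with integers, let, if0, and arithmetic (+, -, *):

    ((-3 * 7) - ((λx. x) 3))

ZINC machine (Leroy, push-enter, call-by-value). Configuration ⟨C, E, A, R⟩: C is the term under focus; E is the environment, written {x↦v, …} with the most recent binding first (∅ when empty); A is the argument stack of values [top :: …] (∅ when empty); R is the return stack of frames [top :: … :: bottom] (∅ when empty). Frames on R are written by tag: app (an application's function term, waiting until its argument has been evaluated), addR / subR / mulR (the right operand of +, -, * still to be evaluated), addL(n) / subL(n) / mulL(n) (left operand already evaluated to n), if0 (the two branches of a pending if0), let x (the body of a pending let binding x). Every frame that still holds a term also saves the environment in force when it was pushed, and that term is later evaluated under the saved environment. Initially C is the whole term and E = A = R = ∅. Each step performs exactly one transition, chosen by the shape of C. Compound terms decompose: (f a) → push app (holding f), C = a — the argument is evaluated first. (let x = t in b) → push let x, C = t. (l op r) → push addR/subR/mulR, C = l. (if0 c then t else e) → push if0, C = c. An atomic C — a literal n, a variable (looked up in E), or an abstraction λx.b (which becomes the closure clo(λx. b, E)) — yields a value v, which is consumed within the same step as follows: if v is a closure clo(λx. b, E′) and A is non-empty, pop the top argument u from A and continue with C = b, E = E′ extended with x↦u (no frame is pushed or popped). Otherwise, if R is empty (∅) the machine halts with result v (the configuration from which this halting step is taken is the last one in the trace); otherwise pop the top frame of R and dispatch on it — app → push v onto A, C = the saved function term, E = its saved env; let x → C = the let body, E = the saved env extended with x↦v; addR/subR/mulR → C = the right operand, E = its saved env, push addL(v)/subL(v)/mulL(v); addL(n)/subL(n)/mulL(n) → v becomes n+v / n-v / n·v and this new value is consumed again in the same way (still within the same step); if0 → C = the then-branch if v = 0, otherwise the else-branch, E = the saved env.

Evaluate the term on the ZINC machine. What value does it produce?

0. <C=((-3 * 7) - ((λx. x) 3)), E=∅, A=∅, R=∅>
1. <C=(-3 * 7), E=∅, A=∅, R=[subR]>
2. <C=-3, E=∅, A=∅, R=[mulR :: subR]>
3. <C=7, E=∅, A=∅, R=[mulL(-3) :: subR]>
4. <C=((λx. x) 3), E=∅, A=∅, R=[subL(-21)]>
5. <C=3, E=∅, A=∅, R=[app :: subL(-21)]>
6. <C=(λx. x), E=∅, A=[3], R=[subL(-21)]>
7. <C=x, E={x↦3}, A=∅, R=[subL(-21)]>
→ final value -24

Answer: -24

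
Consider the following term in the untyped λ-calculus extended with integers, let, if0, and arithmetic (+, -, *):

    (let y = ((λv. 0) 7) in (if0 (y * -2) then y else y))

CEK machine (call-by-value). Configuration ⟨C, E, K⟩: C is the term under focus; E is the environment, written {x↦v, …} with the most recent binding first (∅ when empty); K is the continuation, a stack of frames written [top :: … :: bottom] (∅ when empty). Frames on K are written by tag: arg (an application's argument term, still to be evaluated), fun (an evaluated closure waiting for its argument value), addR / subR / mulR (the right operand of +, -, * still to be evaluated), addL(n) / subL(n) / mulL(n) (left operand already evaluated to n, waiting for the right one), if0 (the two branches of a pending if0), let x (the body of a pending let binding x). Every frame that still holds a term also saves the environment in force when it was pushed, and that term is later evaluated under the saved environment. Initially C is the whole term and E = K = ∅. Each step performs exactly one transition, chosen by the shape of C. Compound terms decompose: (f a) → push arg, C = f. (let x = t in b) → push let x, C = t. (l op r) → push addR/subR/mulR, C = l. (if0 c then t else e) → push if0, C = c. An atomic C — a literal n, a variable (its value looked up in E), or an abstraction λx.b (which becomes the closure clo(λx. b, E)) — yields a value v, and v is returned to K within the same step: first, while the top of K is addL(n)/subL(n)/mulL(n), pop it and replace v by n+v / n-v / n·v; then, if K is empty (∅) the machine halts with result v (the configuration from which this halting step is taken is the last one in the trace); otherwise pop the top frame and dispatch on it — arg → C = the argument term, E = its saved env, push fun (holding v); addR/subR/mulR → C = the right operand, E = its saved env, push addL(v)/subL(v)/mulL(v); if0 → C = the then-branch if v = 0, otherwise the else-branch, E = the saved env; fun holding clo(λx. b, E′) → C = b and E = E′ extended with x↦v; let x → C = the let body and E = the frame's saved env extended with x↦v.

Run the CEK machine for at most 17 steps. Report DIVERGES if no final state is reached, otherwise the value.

t=0: ⟨C=(let y = ((λv. 0) 7) in (if0 (y * -2) then y else y)); E=∅; K=∅⟩
t=1: ⟨C=((λv. 0) 7); E=∅; K=[let y]⟩
t=2: ⟨C=(λv. 0); E=∅; K=[arg :: let y]⟩
t=3: ⟨C=7; E=∅; K=[fun :: let y]⟩
t=4: ⟨C=0; E={v↦7}; K=[let y]⟩
t=5: ⟨C=(if0 (y * -2) then y else y); E={y↦0}; K=∅⟩
t=6: ⟨C=(y * -2); E={y↦0}; K=[if0]⟩
t=7: ⟨C=y; E={y↦0}; K=[mulR :: if0]⟩
t=8: ⟨C=-2; E={y↦0}; K=[mulL(0) :: if0]⟩
t=9: ⟨C=y; E={y↦0}; K=∅⟩
→ final value 0

Answer: 0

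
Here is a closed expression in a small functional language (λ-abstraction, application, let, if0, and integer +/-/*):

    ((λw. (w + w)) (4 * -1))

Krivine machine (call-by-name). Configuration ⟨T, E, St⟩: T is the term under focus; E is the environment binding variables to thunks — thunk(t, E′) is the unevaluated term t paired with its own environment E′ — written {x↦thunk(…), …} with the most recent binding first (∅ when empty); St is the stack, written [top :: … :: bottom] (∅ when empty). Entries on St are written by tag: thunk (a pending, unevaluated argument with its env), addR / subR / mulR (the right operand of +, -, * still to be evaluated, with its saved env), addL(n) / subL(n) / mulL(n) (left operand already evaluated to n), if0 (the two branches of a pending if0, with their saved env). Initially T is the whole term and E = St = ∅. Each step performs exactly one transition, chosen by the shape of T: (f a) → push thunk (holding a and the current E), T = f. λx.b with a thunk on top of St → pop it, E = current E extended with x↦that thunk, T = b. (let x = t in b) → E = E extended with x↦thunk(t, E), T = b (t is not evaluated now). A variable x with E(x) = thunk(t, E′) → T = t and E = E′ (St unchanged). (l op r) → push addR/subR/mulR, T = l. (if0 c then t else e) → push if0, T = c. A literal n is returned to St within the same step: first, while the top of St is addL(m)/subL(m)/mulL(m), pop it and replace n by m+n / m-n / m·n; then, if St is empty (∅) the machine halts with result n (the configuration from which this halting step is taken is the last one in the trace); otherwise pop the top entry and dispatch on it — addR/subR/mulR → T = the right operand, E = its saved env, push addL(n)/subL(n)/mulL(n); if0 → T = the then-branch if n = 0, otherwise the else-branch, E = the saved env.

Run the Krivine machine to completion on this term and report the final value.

Answer: -8

Derivation:
[0] [T=((λw. (w + w)) (4 * -1)) | E=∅ | St=∅]
[1] [T=(λw. (w + w)) | E=∅ | St=[thunk]]
[2] [T=(w + w) | E={w↦thunk((4 * -1), ∅)} | St=∅]
[3] [T=w | E={w↦thunk((4 * -1), ∅)} | St=[addR]]
[4] [T=(4 * -1) | E=∅ | St=[addR]]
[5] [T=4 | E=∅ | St=[mulR :: addR]]
[6] [T=-1 | E=∅ | St=[mulL(4) :: addR]]
[7] [T=w | E={w↦thunk((4 * -1), ∅)} | St=[addL(-4)]]
[8] [T=(4 * -1) | E=∅ | St=[addL(-4)]]
[9] [T=4 | E=∅ | St=[mulR :: addL(-4)]]
[10] [T=-1 | E=∅ | St=[mulL(4) :: addL(-4)]]
→ final value -8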